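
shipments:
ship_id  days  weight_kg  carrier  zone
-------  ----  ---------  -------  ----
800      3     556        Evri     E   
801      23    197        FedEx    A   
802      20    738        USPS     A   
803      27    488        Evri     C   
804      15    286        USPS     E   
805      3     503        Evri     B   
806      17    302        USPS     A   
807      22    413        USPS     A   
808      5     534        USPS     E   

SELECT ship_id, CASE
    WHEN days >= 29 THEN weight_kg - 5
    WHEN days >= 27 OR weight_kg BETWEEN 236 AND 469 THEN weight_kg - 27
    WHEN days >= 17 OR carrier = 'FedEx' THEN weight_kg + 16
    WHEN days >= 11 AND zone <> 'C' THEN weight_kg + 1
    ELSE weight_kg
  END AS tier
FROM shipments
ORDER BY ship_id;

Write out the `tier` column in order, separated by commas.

556, 213, 754, 461, 259, 503, 275, 386, 534

ship_id=800: ELSE → 556
ship_id=801: days >= 17 OR carrier = 'FedEx' → 213
ship_id=802: days >= 17 OR carrier = 'FedEx' → 754
ship_id=803: days >= 27 OR weight_kg BETWEEN 236 AND 469 → 461
ship_id=804: days >= 27 OR weight_kg BETWEEN 236 AND 469 → 259
ship_id=805: ELSE → 503
ship_id=806: days >= 27 OR weight_kg BETWEEN 236 AND 469 → 275
ship_id=807: days >= 27 OR weight_kg BETWEEN 236 AND 469 → 386
ship_id=808: ELSE → 534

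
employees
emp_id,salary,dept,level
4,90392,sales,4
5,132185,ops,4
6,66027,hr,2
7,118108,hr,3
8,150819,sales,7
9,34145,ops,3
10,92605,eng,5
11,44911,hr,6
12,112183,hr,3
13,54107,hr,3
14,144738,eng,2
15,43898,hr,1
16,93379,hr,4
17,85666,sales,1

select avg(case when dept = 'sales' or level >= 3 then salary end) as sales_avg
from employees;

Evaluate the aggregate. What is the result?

emp_id=4: ✓ → 90392
emp_id=5: ✓ → 132185
emp_id=6: ✗
emp_id=7: ✓ → 118108
emp_id=8: ✓ → 150819
emp_id=9: ✓ → 34145
emp_id=10: ✓ → 92605
emp_id=11: ✓ → 44911
emp_id=12: ✓ → 112183
emp_id=13: ✓ → 54107
emp_id=14: ✗
emp_id=15: ✗
emp_id=16: ✓ → 93379
emp_id=17: ✓ → 85666
sales_avg = (90392 + 132185 + 118108 + 150819 + 34145 + 92605 + 44911 + 112183 + 54107 + 93379 + 85666) / 11 = 91681.8181818182

91681.8181818182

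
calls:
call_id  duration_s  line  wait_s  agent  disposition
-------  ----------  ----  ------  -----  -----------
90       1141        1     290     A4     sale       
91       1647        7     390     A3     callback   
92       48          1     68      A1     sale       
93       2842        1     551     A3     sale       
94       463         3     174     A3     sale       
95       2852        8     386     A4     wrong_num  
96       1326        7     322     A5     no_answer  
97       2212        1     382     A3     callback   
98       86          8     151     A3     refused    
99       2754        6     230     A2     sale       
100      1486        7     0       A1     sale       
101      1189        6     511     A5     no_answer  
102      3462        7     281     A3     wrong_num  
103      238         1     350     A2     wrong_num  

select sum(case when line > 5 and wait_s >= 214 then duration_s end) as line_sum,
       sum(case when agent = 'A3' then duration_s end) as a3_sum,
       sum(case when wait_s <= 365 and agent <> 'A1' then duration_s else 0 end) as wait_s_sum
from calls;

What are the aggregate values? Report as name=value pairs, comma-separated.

line_sum=13230, a3_sum=10712, wait_s_sum=9470

[line_sum: line > 5 and wait_s >= 214]
call_id=90: ✗
call_id=91: ✓ → 1647
call_id=92: ✗
call_id=93: ✗
call_id=94: ✗
call_id=95: ✓ → 2852
call_id=96: ✓ → 1326
call_id=97: ✗
call_id=98: ✗
call_id=99: ✓ → 2754
call_id=100: ✗
call_id=101: ✓ → 1189
call_id=102: ✓ → 3462
call_id=103: ✗
line_sum = 1647 + 2852 + 1326 + 2754 + 1189 + 3462 = 13230
—
[a3_sum: agent = 'A3']
call_id=90: ✗
call_id=91: ✓ → 1647
call_id=92: ✗
call_id=93: ✓ → 2842
call_id=94: ✓ → 463
call_id=95: ✗
call_id=96: ✗
call_id=97: ✓ → 2212
call_id=98: ✓ → 86
call_id=99: ✗
call_id=100: ✗
call_id=101: ✗
call_id=102: ✓ → 3462
call_id=103: ✗
a3_sum = 1647 + 2842 + 463 + 2212 + 86 + 3462 = 10712
—
[wait_s_sum: wait_s <= 365 and agent <> 'A1']
call_id=90: ✓ → 1141
call_id=91: ✗
call_id=92: ✗
call_id=93: ✗
call_id=94: ✓ → 463
call_id=95: ✗
call_id=96: ✓ → 1326
call_id=97: ✗
call_id=98: ✓ → 86
call_id=99: ✓ → 2754
call_id=100: ✗
call_id=101: ✗
call_id=102: ✓ → 3462
call_id=103: ✓ → 238
wait_s_sum = 1141 + 463 + 1326 + 86 + 2754 + 3462 + 238 = 9470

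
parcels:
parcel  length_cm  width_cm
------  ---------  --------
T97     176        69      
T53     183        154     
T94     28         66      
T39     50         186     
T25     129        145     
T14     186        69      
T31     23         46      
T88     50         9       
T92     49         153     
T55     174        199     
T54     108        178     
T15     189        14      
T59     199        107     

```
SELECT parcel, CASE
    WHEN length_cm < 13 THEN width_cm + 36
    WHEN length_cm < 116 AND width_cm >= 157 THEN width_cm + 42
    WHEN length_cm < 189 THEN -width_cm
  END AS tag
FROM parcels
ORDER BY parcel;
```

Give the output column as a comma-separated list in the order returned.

-69, NULL, -145, -46, 228, -154, 220, -199, NULL, -9, -153, -66, -69

parcel=T14: length_cm < 189 → -69
parcel=T15: (no match → NULL) → NULL
parcel=T25: length_cm < 189 → -145
parcel=T31: length_cm < 189 → -46
parcel=T39: length_cm < 116 AND width_cm >= 157 → 228
parcel=T53: length_cm < 189 → -154
parcel=T54: length_cm < 116 AND width_cm >= 157 → 220
parcel=T55: length_cm < 189 → -199
parcel=T59: (no match → NULL) → NULL
parcel=T88: length_cm < 189 → -9
parcel=T92: length_cm < 189 → -153
parcel=T94: length_cm < 189 → -66
parcel=T97: length_cm < 189 → -69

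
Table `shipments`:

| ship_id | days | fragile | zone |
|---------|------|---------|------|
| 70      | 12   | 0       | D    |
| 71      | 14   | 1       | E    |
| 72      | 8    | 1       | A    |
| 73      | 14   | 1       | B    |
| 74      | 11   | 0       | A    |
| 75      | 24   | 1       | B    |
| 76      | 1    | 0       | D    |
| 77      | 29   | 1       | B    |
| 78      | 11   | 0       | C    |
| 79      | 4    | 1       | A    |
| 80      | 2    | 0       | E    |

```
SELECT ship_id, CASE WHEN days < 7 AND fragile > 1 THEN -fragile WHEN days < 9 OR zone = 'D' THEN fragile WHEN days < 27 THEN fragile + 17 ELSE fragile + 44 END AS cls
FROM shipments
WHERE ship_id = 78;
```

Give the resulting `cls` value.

17

ship_id = 78: days=11, fragile=0, zone=C.
days < 7 AND fragile > 1 → false
days < 9 OR zone = 'D' → false
days < 27 → true → 17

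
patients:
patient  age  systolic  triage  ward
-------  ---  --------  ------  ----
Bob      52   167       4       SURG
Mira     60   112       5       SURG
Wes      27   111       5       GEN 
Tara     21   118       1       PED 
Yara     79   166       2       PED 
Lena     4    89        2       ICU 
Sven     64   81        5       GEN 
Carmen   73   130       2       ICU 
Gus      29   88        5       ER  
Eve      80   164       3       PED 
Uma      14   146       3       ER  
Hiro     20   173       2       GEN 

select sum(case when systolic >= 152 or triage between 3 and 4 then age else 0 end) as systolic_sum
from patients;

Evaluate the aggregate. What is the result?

patient=Bob: ✓ → 52
patient=Mira: ✗
patient=Wes: ✗
patient=Tara: ✗
patient=Yara: ✓ → 79
patient=Lena: ✗
patient=Sven: ✗
patient=Carmen: ✗
patient=Gus: ✗
patient=Eve: ✓ → 80
patient=Uma: ✓ → 14
patient=Hiro: ✓ → 20
systolic_sum = 52 + 79 + 80 + 14 + 20 = 245

245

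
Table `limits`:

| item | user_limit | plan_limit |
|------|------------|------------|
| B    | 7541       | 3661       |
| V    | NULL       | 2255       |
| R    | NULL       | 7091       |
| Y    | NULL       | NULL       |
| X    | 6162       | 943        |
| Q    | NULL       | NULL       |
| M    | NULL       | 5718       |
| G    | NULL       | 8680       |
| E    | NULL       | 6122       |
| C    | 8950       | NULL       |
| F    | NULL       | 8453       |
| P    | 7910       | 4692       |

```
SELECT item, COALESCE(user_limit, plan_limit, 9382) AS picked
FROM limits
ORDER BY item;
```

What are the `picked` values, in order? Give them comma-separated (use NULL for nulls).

item=B: user_limit=7541 → 7541
item=C: user_limit=8950 → 8950
item=E: user_limit=NULL, plan_limit=6122 → 6122
item=F: user_limit=NULL, plan_limit=8453 → 8453
item=G: user_limit=NULL, plan_limit=8680 → 8680
item=M: user_limit=NULL, plan_limit=5718 → 5718
item=P: user_limit=7910 → 7910
item=Q: user_limit=NULL, plan_limit=NULL, → literal 9382 → 9382
item=R: user_limit=NULL, plan_limit=7091 → 7091
item=V: user_limit=NULL, plan_limit=2255 → 2255
item=X: user_limit=6162 → 6162
item=Y: user_limit=NULL, plan_limit=NULL, → literal 9382 → 9382

7541, 8950, 6122, 8453, 8680, 5718, 7910, 9382, 7091, 2255, 6162, 9382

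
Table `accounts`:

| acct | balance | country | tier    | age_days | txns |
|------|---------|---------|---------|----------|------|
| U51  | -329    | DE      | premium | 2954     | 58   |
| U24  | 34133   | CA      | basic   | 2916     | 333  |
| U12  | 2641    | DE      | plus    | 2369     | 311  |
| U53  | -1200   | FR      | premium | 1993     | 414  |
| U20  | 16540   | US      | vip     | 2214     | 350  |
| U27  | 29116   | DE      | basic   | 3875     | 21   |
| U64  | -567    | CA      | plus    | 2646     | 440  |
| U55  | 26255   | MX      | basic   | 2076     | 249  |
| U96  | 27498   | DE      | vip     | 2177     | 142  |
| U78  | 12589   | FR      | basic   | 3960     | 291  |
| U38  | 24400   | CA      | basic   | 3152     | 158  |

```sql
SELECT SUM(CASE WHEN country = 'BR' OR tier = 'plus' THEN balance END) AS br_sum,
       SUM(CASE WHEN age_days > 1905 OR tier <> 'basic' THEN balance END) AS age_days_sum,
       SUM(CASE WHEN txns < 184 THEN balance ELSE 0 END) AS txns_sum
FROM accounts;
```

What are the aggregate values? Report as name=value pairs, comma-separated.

br_sum=2074, age_days_sum=171076, txns_sum=80685

[br_sum: country = 'BR' OR tier = 'plus']
acct=U51: ✗
acct=U24: ✗
acct=U12: ✓ → 2641
acct=U53: ✗
acct=U20: ✗
acct=U27: ✗
acct=U64: ✓ → -567
acct=U55: ✗
acct=U96: ✗
acct=U78: ✗
acct=U38: ✗
br_sum = 2641 + -567 = 2074
—
[age_days_sum: age_days > 1905 OR tier <> 'basic']
acct=U51: ✓ → -329
acct=U24: ✓ → 34133
acct=U12: ✓ → 2641
acct=U53: ✓ → -1200
acct=U20: ✓ → 16540
acct=U27: ✓ → 29116
acct=U64: ✓ → -567
acct=U55: ✓ → 26255
acct=U96: ✓ → 27498
acct=U78: ✓ → 12589
acct=U38: ✓ → 24400
age_days_sum = -329 + 34133 + 2641 + -1200 + 16540 + 29116 + -567 + 26255 + 27498 + 12589 + 24400 = 171076
—
[txns_sum: txns < 184]
acct=U51: ✓ → -329
acct=U24: ✗
acct=U12: ✗
acct=U53: ✗
acct=U20: ✗
acct=U27: ✓ → 29116
acct=U64: ✗
acct=U55: ✗
acct=U96: ✓ → 27498
acct=U78: ✗
acct=U38: ✓ → 24400
txns_sum = -329 + 29116 + 27498 + 24400 = 80685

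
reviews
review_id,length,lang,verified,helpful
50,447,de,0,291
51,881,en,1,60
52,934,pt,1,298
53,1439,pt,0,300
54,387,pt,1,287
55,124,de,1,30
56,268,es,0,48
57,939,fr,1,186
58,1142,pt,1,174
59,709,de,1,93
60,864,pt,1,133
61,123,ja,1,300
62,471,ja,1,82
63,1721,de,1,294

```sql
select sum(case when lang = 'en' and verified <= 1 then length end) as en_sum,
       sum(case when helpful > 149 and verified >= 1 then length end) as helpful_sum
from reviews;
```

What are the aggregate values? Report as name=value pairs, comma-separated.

en_sum=881, helpful_sum=5246

[en_sum: lang = 'en' and verified <= 1]
review_id=50: ✗
review_id=51: ✓ → 881
review_id=52: ✗
review_id=53: ✗
review_id=54: ✗
review_id=55: ✗
review_id=56: ✗
review_id=57: ✗
review_id=58: ✗
review_id=59: ✗
review_id=60: ✗
review_id=61: ✗
review_id=62: ✗
review_id=63: ✗
en_sum = 881
—
[helpful_sum: helpful > 149 and verified >= 1]
review_id=50: ✗
review_id=51: ✗
review_id=52: ✓ → 934
review_id=53: ✗
review_id=54: ✓ → 387
review_id=55: ✗
review_id=56: ✗
review_id=57: ✓ → 939
review_id=58: ✓ → 1142
review_id=59: ✗
review_id=60: ✗
review_id=61: ✓ → 123
review_id=62: ✗
review_id=63: ✓ → 1721
helpful_sum = 934 + 387 + 939 + 1142 + 123 + 1721 = 5246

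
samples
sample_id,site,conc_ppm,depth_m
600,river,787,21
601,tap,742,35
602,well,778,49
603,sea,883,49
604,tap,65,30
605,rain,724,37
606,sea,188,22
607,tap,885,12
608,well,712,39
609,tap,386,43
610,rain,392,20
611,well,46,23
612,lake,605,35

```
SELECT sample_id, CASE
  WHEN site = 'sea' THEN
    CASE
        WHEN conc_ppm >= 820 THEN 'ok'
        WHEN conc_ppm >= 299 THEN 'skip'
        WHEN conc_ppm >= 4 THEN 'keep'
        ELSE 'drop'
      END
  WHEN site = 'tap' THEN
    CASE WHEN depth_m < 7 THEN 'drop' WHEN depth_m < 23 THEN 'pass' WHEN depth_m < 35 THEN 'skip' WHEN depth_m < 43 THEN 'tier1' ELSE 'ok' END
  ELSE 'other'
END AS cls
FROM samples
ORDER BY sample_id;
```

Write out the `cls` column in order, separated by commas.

other, tier1, other, ok, skip, other, keep, pass, other, ok, other, other, other

sample_id=600: site='river' → outer ELSE → other
sample_id=601: site='tap' → inner[depth_m < 43] → tier1
sample_id=602: site='well' → outer ELSE → other
sample_id=603: site='sea' → inner[conc_ppm >= 820] → ok
sample_id=604: site='tap' → inner[depth_m < 35] → skip
sample_id=605: site='rain' → outer ELSE → other
sample_id=606: site='sea' → inner[conc_ppm >= 4] → keep
sample_id=607: site='tap' → inner[depth_m < 23] → pass
sample_id=608: site='well' → outer ELSE → other
sample_id=609: site='tap' → inner[ELSE] → ok
sample_id=610: site='rain' → outer ELSE → other
sample_id=611: site='well' → outer ELSE → other
sample_id=612: site='lake' → outer ELSE → other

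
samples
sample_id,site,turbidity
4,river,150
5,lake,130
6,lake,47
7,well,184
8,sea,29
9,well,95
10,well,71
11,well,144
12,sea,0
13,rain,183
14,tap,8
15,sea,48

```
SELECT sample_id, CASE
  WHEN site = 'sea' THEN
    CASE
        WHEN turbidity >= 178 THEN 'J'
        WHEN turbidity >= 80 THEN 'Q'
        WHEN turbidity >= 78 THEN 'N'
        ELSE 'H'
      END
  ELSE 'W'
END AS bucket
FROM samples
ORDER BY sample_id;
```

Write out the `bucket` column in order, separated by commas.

W, W, W, W, H, W, W, W, H, W, W, H

sample_id=4: site='river' → outer ELSE → W
sample_id=5: site='lake' → outer ELSE → W
sample_id=6: site='lake' → outer ELSE → W
sample_id=7: site='well' → outer ELSE → W
sample_id=8: site='sea' → inner[ELSE] → H
sample_id=9: site='well' → outer ELSE → W
sample_id=10: site='well' → outer ELSE → W
sample_id=11: site='well' → outer ELSE → W
sample_id=12: site='sea' → inner[ELSE] → H
sample_id=13: site='rain' → outer ELSE → W
sample_id=14: site='tap' → outer ELSE → W
sample_id=15: site='sea' → inner[ELSE] → H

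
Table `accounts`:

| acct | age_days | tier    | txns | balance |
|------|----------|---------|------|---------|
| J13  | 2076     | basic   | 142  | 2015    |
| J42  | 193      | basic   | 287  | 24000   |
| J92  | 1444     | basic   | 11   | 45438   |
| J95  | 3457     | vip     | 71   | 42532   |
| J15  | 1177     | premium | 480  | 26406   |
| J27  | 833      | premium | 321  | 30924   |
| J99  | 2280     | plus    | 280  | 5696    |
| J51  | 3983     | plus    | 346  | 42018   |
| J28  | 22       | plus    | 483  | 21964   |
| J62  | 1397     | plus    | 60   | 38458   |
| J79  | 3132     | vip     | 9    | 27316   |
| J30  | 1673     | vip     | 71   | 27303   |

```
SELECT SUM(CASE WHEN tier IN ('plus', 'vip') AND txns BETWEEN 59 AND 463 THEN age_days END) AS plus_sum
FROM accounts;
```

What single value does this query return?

12790

acct=J13: ✗
acct=J42: ✗
acct=J92: ✗
acct=J95: ✓ → 3457
acct=J15: ✗
acct=J27: ✗
acct=J99: ✓ → 2280
acct=J51: ✓ → 3983
acct=J28: ✗
acct=J62: ✓ → 1397
acct=J79: ✗
acct=J30: ✓ → 1673
plus_sum = 3457 + 2280 + 3983 + 1397 + 1673 = 12790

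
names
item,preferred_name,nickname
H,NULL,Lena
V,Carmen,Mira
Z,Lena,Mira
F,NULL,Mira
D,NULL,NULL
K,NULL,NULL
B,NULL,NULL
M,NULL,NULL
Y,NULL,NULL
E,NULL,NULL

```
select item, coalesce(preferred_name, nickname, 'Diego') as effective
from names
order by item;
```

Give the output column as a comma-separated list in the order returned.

Diego, Diego, Diego, Mira, Lena, Diego, Diego, Carmen, Diego, Lena

item=B: preferred_name=NULL, nickname=NULL, → literal Diego → Diego
item=D: preferred_name=NULL, nickname=NULL, → literal Diego → Diego
item=E: preferred_name=NULL, nickname=NULL, → literal Diego → Diego
item=F: preferred_name=NULL, nickname=Mira → Mira
item=H: preferred_name=NULL, nickname=Lena → Lena
item=K: preferred_name=NULL, nickname=NULL, → literal Diego → Diego
item=M: preferred_name=NULL, nickname=NULL, → literal Diego → Diego
item=V: preferred_name=Carmen → Carmen
item=Y: preferred_name=NULL, nickname=NULL, → literal Diego → Diego
item=Z: preferred_name=Lena → Lena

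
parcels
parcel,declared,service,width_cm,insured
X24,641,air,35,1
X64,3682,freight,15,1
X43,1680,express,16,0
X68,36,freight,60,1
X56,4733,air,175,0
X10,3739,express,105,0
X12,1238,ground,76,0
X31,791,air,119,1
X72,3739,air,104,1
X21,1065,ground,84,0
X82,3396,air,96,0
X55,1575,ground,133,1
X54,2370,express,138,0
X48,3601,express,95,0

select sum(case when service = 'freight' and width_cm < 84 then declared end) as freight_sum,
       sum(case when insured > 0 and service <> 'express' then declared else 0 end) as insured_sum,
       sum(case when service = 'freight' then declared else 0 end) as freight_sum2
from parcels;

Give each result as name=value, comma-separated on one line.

freight_sum=3718, insured_sum=10464, freight_sum2=3718

[freight_sum: service = 'freight' and width_cm < 84]
parcel=X24: ✗
parcel=X64: ✓ → 3682
parcel=X43: ✗
parcel=X68: ✓ → 36
parcel=X56: ✗
parcel=X10: ✗
parcel=X12: ✗
parcel=X31: ✗
parcel=X72: ✗
parcel=X21: ✗
parcel=X82: ✗
parcel=X55: ✗
parcel=X54: ✗
parcel=X48: ✗
freight_sum = 3682 + 36 = 3718
—
[insured_sum: insured > 0 and service <> 'express']
parcel=X24: ✓ → 641
parcel=X64: ✓ → 3682
parcel=X43: ✗
parcel=X68: ✓ → 36
parcel=X56: ✗
parcel=X10: ✗
parcel=X12: ✗
parcel=X31: ✓ → 791
parcel=X72: ✓ → 3739
parcel=X21: ✗
parcel=X82: ✗
parcel=X55: ✓ → 1575
parcel=X54: ✗
parcel=X48: ✗
insured_sum = 641 + 3682 + 36 + 791 + 3739 + 1575 = 10464
—
[freight_sum2: service = 'freight']
parcel=X24: ✗
parcel=X64: ✓ → 3682
parcel=X43: ✗
parcel=X68: ✓ → 36
parcel=X56: ✗
parcel=X10: ✗
parcel=X12: ✗
parcel=X31: ✗
parcel=X72: ✗
parcel=X21: ✗
parcel=X82: ✗
parcel=X55: ✗
parcel=X54: ✗
parcel=X48: ✗
freight_sum2 = 3682 + 36 = 3718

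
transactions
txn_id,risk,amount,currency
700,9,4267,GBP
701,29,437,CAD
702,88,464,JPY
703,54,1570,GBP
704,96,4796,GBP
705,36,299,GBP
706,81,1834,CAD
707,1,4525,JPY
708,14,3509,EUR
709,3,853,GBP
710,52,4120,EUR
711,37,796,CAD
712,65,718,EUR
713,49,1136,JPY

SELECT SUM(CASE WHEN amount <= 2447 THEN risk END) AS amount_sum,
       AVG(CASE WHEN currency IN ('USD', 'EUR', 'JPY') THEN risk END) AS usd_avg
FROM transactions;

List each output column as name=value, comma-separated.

amount_sum=442, usd_avg=44.8333333333

[amount_sum: amount <= 2447]
txn_id=700: ✗
txn_id=701: ✓ → 29
txn_id=702: ✓ → 88
txn_id=703: ✓ → 54
txn_id=704: ✗
txn_id=705: ✓ → 36
txn_id=706: ✓ → 81
txn_id=707: ✗
txn_id=708: ✗
txn_id=709: ✓ → 3
txn_id=710: ✗
txn_id=711: ✓ → 37
txn_id=712: ✓ → 65
txn_id=713: ✓ → 49
amount_sum = 29 + 88 + 54 + 36 + 81 + 3 + 37 + 65 + 49 = 442
—
[usd_avg: currency IN ('USD', 'EUR', 'JPY')]
txn_id=700: ✗
txn_id=701: ✗
txn_id=702: ✓ → 88
txn_id=703: ✗
txn_id=704: ✗
txn_id=705: ✗
txn_id=706: ✗
txn_id=707: ✓ → 1
txn_id=708: ✓ → 14
txn_id=709: ✗
txn_id=710: ✓ → 52
txn_id=711: ✗
txn_id=712: ✓ → 65
txn_id=713: ✓ → 49
usd_avg = (88 + 1 + 14 + 52 + 65 + 49) / 6 = 44.8333333333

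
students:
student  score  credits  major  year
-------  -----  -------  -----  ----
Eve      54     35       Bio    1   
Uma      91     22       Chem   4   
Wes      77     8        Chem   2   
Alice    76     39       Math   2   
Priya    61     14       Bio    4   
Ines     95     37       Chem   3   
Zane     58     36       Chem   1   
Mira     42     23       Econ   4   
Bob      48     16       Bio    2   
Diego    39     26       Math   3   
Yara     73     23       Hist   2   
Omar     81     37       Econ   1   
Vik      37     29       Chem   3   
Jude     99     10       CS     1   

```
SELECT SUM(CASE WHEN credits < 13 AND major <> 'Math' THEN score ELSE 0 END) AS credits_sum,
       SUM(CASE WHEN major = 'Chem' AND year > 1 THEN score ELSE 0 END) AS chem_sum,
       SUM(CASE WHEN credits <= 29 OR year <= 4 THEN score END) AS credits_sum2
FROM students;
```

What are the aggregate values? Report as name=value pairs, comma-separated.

[credits_sum: credits < 13 AND major <> 'Math']
student=Eve: ✗
student=Uma: ✗
student=Wes: ✓ → 77
student=Alice: ✗
student=Priya: ✗
student=Ines: ✗
student=Zane: ✗
student=Mira: ✗
student=Bob: ✗
student=Diego: ✗
student=Yara: ✗
student=Omar: ✗
student=Vik: ✗
student=Jude: ✓ → 99
credits_sum = 77 + 99 = 176
—
[chem_sum: major = 'Chem' AND year > 1]
student=Eve: ✗
student=Uma: ✓ → 91
student=Wes: ✓ → 77
student=Alice: ✗
student=Priya: ✗
student=Ines: ✓ → 95
student=Zane: ✗
student=Mira: ✗
student=Bob: ✗
student=Diego: ✗
student=Yara: ✗
student=Omar: ✗
student=Vik: ✓ → 37
student=Jude: ✗
chem_sum = 91 + 77 + 95 + 37 = 300
—
[credits_sum2: credits <= 29 OR year <= 4]
student=Eve: ✓ → 54
student=Uma: ✓ → 91
student=Wes: ✓ → 77
student=Alice: ✓ → 76
student=Priya: ✓ → 61
student=Ines: ✓ → 95
student=Zane: ✓ → 58
student=Mira: ✓ → 42
student=Bob: ✓ → 48
student=Diego: ✓ → 39
student=Yara: ✓ → 73
student=Omar: ✓ → 81
student=Vik: ✓ → 37
student=Jude: ✓ → 99
credits_sum2 = 54 + 91 + 77 + 76 + 61 + 95 + 58 + 42 + 48 + 39 + 73 + 81 + 37 + 99 = 931

credits_sum=176, chem_sum=300, credits_sum2=931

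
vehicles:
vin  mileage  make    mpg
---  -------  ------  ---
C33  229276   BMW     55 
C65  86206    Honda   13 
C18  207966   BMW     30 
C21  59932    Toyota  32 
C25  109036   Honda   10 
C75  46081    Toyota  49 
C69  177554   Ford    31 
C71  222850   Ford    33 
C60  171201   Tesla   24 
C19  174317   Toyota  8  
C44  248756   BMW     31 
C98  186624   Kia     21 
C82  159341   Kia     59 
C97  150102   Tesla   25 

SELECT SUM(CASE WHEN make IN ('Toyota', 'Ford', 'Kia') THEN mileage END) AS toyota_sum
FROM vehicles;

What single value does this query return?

1026699

vin=C33: ✗
vin=C65: ✗
vin=C18: ✗
vin=C21: ✓ → 59932
vin=C25: ✗
vin=C75: ✓ → 46081
vin=C69: ✓ → 177554
vin=C71: ✓ → 222850
vin=C60: ✗
vin=C19: ✓ → 174317
vin=C44: ✗
vin=C98: ✓ → 186624
vin=C82: ✓ → 159341
vin=C97: ✗
toyota_sum = 59932 + 46081 + 177554 + 222850 + 174317 + 186624 + 159341 = 1026699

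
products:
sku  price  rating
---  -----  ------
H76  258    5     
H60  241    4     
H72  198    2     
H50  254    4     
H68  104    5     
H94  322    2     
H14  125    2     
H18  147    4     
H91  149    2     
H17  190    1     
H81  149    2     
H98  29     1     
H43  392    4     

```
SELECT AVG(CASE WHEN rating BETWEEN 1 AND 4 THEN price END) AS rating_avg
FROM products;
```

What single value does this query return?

sku=H76: ✗
sku=H60: ✓ → 241
sku=H72: ✓ → 198
sku=H50: ✓ → 254
sku=H68: ✗
sku=H94: ✓ → 322
sku=H14: ✓ → 125
sku=H18: ✓ → 147
sku=H91: ✓ → 149
sku=H17: ✓ → 190
sku=H81: ✓ → 149
sku=H98: ✓ → 29
sku=H43: ✓ → 392
rating_avg = (241 + 198 + 254 + 322 + 125 + 147 + 149 + 190 + 149 + 29 + 392) / 11 = 199.6363636364

199.6363636364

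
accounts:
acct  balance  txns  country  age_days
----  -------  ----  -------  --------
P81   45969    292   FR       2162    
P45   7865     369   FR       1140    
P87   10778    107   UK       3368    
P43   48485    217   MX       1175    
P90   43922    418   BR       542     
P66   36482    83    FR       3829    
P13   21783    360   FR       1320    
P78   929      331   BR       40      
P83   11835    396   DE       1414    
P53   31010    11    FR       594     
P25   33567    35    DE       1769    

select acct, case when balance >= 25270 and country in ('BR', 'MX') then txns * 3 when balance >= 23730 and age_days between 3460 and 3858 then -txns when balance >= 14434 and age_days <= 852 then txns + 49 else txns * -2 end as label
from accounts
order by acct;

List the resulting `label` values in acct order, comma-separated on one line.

acct=P13: ELSE → -720
acct=P25: ELSE → -70
acct=P43: balance >= 25270 and country in ('BR', 'MX') → 651
acct=P45: ELSE → -738
acct=P53: balance >= 14434 and age_days <= 852 → 60
acct=P66: balance >= 23730 and age_days between 3460 and 3858 → -83
acct=P78: ELSE → -662
acct=P81: ELSE → -584
acct=P83: ELSE → -792
acct=P87: ELSE → -214
acct=P90: balance >= 25270 and country in ('BR', 'MX') → 1254

-720, -70, 651, -738, 60, -83, -662, -584, -792, -214, 1254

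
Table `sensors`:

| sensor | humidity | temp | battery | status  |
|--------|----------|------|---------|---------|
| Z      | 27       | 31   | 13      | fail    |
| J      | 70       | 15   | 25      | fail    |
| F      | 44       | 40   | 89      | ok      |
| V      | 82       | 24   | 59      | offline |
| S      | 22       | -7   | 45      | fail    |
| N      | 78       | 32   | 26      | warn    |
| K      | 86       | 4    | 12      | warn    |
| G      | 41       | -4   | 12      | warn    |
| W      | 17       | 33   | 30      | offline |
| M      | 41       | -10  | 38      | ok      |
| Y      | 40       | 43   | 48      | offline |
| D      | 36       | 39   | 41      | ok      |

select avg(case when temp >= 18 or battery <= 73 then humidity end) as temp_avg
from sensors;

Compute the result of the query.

48.6666666667

sensor=Z: ✓ → 27
sensor=J: ✓ → 70
sensor=F: ✓ → 44
sensor=V: ✓ → 82
sensor=S: ✓ → 22
sensor=N: ✓ → 78
sensor=K: ✓ → 86
sensor=G: ✓ → 41
sensor=W: ✓ → 17
sensor=M: ✓ → 41
sensor=Y: ✓ → 40
sensor=D: ✓ → 36
temp_avg = (27 + 70 + 44 + 82 + 22 + 78 + 86 + 41 + 17 + 41 + 40 + 36) / 12 = 48.6666666667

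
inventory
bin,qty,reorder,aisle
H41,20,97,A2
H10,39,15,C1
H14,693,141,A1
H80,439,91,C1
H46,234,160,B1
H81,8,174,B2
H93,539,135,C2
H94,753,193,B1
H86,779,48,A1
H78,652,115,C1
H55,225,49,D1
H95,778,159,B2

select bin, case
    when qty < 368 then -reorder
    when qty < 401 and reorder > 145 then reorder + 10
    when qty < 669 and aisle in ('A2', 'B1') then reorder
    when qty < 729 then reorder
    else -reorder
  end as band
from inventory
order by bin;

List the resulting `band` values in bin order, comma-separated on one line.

-15, 141, -97, -160, -49, 115, 91, -174, -48, 135, -193, -159

bin=H10: qty < 368 → -15
bin=H14: qty < 729 → 141
bin=H41: qty < 368 → -97
bin=H46: qty < 368 → -160
bin=H55: qty < 368 → -49
bin=H78: qty < 729 → 115
bin=H80: qty < 729 → 91
bin=H81: qty < 368 → -174
bin=H86: ELSE → -48
bin=H93: qty < 729 → 135
bin=H94: ELSE → -193
bin=H95: ELSE → -159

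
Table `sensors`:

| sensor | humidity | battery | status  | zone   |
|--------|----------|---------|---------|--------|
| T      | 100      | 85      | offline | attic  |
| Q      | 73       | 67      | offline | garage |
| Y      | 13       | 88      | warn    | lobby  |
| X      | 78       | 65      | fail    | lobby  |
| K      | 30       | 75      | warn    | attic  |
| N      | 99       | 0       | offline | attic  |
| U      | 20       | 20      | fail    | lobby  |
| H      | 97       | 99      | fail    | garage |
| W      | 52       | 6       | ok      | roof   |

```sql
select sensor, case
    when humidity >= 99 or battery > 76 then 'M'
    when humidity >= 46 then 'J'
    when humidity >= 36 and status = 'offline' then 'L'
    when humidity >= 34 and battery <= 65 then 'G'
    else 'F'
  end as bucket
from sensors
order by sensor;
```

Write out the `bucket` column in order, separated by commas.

sensor=H: humidity >= 99 or battery > 76 → M
sensor=K: ELSE → F
sensor=N: humidity >= 99 or battery > 76 → M
sensor=Q: humidity >= 46 → J
sensor=T: humidity >= 99 or battery > 76 → M
sensor=U: ELSE → F
sensor=W: humidity >= 46 → J
sensor=X: humidity >= 46 → J
sensor=Y: humidity >= 99 or battery > 76 → M

M, F, M, J, M, F, J, J, M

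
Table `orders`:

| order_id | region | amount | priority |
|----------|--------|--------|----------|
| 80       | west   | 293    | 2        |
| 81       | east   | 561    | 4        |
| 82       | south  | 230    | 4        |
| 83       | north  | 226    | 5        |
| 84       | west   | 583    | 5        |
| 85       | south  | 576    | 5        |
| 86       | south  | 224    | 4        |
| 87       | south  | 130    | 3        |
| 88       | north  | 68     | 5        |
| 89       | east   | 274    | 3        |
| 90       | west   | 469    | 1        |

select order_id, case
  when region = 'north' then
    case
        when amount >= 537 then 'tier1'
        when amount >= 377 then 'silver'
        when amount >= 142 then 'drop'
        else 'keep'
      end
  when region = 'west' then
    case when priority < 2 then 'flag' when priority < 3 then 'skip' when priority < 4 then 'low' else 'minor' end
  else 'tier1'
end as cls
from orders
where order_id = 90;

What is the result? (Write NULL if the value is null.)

flag

order_id = 90: region=west, amount=469, priority=1.
region='west' → inner[priority < 2] → flag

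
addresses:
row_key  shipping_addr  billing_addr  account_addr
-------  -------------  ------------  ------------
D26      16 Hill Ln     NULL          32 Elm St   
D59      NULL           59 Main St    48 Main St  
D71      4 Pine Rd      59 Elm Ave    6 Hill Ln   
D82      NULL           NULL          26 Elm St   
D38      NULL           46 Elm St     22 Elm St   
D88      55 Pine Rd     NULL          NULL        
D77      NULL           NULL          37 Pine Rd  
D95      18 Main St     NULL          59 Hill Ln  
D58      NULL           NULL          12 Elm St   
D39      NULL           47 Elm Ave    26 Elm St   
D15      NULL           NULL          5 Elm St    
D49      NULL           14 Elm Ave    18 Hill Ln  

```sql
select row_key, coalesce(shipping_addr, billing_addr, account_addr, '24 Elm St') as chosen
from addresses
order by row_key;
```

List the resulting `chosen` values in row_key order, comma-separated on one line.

row_key=D15: shipping_addr=NULL, billing_addr=NULL, account_addr=5 Elm St → 5 Elm St
row_key=D26: shipping_addr=16 Hill Ln → 16 Hill Ln
row_key=D38: shipping_addr=NULL, billing_addr=46 Elm St → 46 Elm St
row_key=D39: shipping_addr=NULL, billing_addr=47 Elm Ave → 47 Elm Ave
row_key=D49: shipping_addr=NULL, billing_addr=14 Elm Ave → 14 Elm Ave
row_key=D58: shipping_addr=NULL, billing_addr=NULL, account_addr=12 Elm St → 12 Elm St
row_key=D59: shipping_addr=NULL, billing_addr=59 Main St → 59 Main St
row_key=D71: shipping_addr=4 Pine Rd → 4 Pine Rd
row_key=D77: shipping_addr=NULL, billing_addr=NULL, account_addr=37 Pine Rd → 37 Pine Rd
row_key=D82: shipping_addr=NULL, billing_addr=NULL, account_addr=26 Elm St → 26 Elm St
row_key=D88: shipping_addr=55 Pine Rd → 55 Pine Rd
row_key=D95: shipping_addr=18 Main St → 18 Main St

5 Elm St, 16 Hill Ln, 46 Elm St, 47 Elm Ave, 14 Elm Ave, 12 Elm St, 59 Main St, 4 Pine Rd, 37 Pine Rd, 26 Elm St, 55 Pine Rd, 18 Main St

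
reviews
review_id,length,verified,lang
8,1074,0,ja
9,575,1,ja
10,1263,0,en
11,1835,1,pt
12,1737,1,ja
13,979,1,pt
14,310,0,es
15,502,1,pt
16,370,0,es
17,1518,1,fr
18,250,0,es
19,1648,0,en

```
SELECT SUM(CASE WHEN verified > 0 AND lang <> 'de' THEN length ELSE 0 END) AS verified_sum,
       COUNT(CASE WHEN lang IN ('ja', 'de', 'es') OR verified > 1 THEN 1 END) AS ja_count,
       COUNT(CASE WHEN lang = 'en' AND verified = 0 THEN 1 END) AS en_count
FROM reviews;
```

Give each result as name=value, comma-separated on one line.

[verified_sum: verified > 0 AND lang <> 'de']
review_id=8: ✗
review_id=9: ✓ → 575
review_id=10: ✗
review_id=11: ✓ → 1835
review_id=12: ✓ → 1737
review_id=13: ✓ → 979
review_id=14: ✗
review_id=15: ✓ → 502
review_id=16: ✗
review_id=17: ✓ → 1518
review_id=18: ✗
review_id=19: ✗
verified_sum = 575 + 1835 + 1737 + 979 + 502 + 1518 = 7146
—
[ja_count: lang IN ('ja', 'de', 'es') OR verified > 1]
review_id=8: ✓ → 1
review_id=9: ✓ → 1
review_id=10: ✗
review_id=11: ✗
review_id=12: ✓ → 1
review_id=13: ✗
review_id=14: ✓ → 1
review_id=15: ✗
review_id=16: ✓ → 1
review_id=17: ✗
review_id=18: ✓ → 1
review_id=19: ✗
ja_count = COUNT(1, 1, 1, 1, 1, 1) = 6
—
[en_count: lang = 'en' AND verified = 0]
review_id=8: ✗
review_id=9: ✗
review_id=10: ✓ → 1
review_id=11: ✗
review_id=12: ✗
review_id=13: ✗
review_id=14: ✗
review_id=15: ✗
review_id=16: ✗
review_id=17: ✗
review_id=18: ✗
review_id=19: ✓ → 1
en_count = COUNT(1, 1) = 2

verified_sum=7146, ja_count=6, en_count=2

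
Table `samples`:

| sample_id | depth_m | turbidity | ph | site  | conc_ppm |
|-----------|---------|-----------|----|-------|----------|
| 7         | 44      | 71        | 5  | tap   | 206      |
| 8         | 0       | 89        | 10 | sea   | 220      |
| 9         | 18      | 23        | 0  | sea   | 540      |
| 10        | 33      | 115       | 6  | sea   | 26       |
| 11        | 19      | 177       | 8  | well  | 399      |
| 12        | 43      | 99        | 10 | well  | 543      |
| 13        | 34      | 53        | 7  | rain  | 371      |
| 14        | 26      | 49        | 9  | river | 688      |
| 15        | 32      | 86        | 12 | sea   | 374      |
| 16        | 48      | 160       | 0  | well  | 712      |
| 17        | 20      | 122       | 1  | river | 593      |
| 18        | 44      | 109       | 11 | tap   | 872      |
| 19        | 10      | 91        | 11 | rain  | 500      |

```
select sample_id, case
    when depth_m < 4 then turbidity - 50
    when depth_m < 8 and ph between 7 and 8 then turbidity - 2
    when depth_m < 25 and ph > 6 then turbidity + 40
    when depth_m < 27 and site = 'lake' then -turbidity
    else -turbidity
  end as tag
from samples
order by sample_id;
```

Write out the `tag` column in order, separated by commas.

-71, 39, -23, -115, 217, -99, -53, -49, -86, -160, -122, -109, 131

sample_id=7: ELSE → -71
sample_id=8: depth_m < 4 → 39
sample_id=9: ELSE → -23
sample_id=10: ELSE → -115
sample_id=11: depth_m < 25 and ph > 6 → 217
sample_id=12: ELSE → -99
sample_id=13: ELSE → -53
sample_id=14: ELSE → -49
sample_id=15: ELSE → -86
sample_id=16: ELSE → -160
sample_id=17: ELSE → -122
sample_id=18: ELSE → -109
sample_id=19: depth_m < 25 and ph > 6 → 131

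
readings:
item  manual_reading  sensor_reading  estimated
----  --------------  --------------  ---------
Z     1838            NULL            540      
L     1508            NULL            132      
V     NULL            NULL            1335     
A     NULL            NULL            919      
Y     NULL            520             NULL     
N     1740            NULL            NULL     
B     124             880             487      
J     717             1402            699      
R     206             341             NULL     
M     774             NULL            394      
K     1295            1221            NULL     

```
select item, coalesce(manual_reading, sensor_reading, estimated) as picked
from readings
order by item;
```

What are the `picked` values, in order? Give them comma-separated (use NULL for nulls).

item=A: manual_reading=NULL, sensor_reading=NULL, estimated=919 → 919
item=B: manual_reading=124 → 124
item=J: manual_reading=717 → 717
item=K: manual_reading=1295 → 1295
item=L: manual_reading=1508 → 1508
item=M: manual_reading=774 → 774
item=N: manual_reading=1740 → 1740
item=R: manual_reading=206 → 206
item=V: manual_reading=NULL, sensor_reading=NULL, estimated=1335 → 1335
item=Y: manual_reading=NULL, sensor_reading=520 → 520
item=Z: manual_reading=1838 → 1838

919, 124, 717, 1295, 1508, 774, 1740, 206, 1335, 520, 1838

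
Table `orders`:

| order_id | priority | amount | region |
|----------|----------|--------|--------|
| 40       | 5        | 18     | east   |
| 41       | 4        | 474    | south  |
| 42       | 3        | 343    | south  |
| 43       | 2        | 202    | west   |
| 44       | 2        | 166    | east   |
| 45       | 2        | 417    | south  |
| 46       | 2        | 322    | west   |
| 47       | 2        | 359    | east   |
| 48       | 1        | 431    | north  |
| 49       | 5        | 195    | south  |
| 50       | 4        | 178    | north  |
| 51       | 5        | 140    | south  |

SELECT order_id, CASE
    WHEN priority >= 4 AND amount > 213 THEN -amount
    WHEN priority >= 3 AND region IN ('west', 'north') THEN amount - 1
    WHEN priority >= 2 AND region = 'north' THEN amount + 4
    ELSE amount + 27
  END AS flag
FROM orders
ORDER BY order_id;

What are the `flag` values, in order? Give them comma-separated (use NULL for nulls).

order_id=40: ELSE → 45
order_id=41: priority >= 4 AND amount > 213 → -474
order_id=42: ELSE → 370
order_id=43: ELSE → 229
order_id=44: ELSE → 193
order_id=45: ELSE → 444
order_id=46: ELSE → 349
order_id=47: ELSE → 386
order_id=48: ELSE → 458
order_id=49: ELSE → 222
order_id=50: priority >= 3 AND region IN ('west', 'north') → 177
order_id=51: ELSE → 167

45, -474, 370, 229, 193, 444, 349, 386, 458, 222, 177, 167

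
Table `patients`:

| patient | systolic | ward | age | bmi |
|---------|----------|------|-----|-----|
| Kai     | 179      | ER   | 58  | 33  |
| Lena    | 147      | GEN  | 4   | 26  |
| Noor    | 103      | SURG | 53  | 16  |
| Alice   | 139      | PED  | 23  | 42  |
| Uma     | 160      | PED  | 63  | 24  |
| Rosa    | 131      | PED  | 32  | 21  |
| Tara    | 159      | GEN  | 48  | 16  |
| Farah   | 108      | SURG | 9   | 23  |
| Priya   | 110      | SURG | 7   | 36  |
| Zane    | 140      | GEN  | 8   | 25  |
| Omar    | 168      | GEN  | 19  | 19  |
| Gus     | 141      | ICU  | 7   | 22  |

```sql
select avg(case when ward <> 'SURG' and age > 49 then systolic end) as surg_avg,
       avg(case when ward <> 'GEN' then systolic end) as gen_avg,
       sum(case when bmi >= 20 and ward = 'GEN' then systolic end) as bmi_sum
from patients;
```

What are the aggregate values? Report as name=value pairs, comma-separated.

surg_avg=169.5, gen_avg=133.875, bmi_sum=287

[surg_avg: ward <> 'SURG' and age > 49]
patient=Kai: ✓ → 179
patient=Lena: ✗
patient=Noor: ✗
patient=Alice: ✗
patient=Uma: ✓ → 160
patient=Rosa: ✗
patient=Tara: ✗
patient=Farah: ✗
patient=Priya: ✗
patient=Zane: ✗
patient=Omar: ✗
patient=Gus: ✗
surg_avg = (179 + 160) / 2 = 169.5
—
[gen_avg: ward <> 'GEN']
patient=Kai: ✓ → 179
patient=Lena: ✗
patient=Noor: ✓ → 103
patient=Alice: ✓ → 139
patient=Uma: ✓ → 160
patient=Rosa: ✓ → 131
patient=Tara: ✗
patient=Farah: ✓ → 108
patient=Priya: ✓ → 110
patient=Zane: ✗
patient=Omar: ✗
patient=Gus: ✓ → 141
gen_avg = (179 + 103 + 139 + 160 + 131 + 108 + 110 + 141) / 8 = 133.875
—
[bmi_sum: bmi >= 20 and ward = 'GEN']
patient=Kai: ✗
patient=Lena: ✓ → 147
patient=Noor: ✗
patient=Alice: ✗
patient=Uma: ✗
patient=Rosa: ✗
patient=Tara: ✗
patient=Farah: ✗
patient=Priya: ✗
patient=Zane: ✓ → 140
patient=Omar: ✗
patient=Gus: ✗
bmi_sum = 147 + 140 = 287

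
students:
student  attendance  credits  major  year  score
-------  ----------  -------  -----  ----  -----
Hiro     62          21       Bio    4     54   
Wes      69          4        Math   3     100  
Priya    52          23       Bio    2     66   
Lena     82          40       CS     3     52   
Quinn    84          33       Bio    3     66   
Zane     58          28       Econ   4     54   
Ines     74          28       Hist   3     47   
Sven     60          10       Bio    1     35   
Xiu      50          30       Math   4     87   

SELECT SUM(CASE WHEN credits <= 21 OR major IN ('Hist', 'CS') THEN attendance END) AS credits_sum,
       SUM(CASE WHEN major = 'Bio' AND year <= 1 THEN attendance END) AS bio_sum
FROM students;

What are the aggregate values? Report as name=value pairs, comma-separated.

[credits_sum: credits <= 21 OR major IN ('Hist', 'CS')]
student=Hiro: ✓ → 62
student=Wes: ✓ → 69
student=Priya: ✗
student=Lena: ✓ → 82
student=Quinn: ✗
student=Zane: ✗
student=Ines: ✓ → 74
student=Sven: ✓ → 60
student=Xiu: ✗
credits_sum = 62 + 69 + 82 + 74 + 60 = 347
—
[bio_sum: major = 'Bio' AND year <= 1]
student=Hiro: ✗
student=Wes: ✗
student=Priya: ✗
student=Lena: ✗
student=Quinn: ✗
student=Zane: ✗
student=Ines: ✗
student=Sven: ✓ → 60
student=Xiu: ✗
bio_sum = 60

credits_sum=347, bio_sum=60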